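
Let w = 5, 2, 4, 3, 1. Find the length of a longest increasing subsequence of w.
2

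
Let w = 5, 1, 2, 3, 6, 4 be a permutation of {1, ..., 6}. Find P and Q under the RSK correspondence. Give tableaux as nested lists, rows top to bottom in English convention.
Insert each entry of the permutation into P by Schensted row insertion, recording in Q the position of each new cell.

Insert 5: appended to row 1. P = [[5]], Q = [[1]].
Insert 1: 1 bumps 5 from row 1; 5 starts row 2. P = [[1], [5]], Q = [[1], [2]].
Insert 2: appended to row 1. P = [[1, 2], [5]], Q = [[1, 3], [2]].
Insert 3: appended to row 1. P = [[1, 2, 3], [5]], Q = [[1, 3, 4], [2]].
Insert 6: appended to row 1. P = [[1, 2, 3, 6], [5]], Q = [[1, 3, 4, 5], [2]].
Insert 4: 4 bumps 6 from row 1; 6 appends to row 2. P = [[1, 2, 3, 4], [5, 6]], Q = [[1, 3, 4, 5], [2, 6]].

So P = [[1, 2, 3, 4], [5, 6]], Q = [[1, 3, 4, 5], [2, 6]].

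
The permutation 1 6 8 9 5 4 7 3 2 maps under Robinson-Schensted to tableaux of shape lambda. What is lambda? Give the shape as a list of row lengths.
Row-insert each entry into an empty tableau.

After inserting 1: P = [[1]].
After inserting 6: P = [[1, 6]].
After inserting 8: P = [[1, 6, 8]].
After inserting 9: P = [[1, 6, 8, 9]].
After inserting 5: P = [[1, 5, 8, 9], [6]].
After inserting 4: P = [[1, 4, 8, 9], [5], [6]].
After inserting 7: P = [[1, 4, 7, 9], [5, 8], [6]].
After inserting 3: P = [[1, 3, 7, 9], [4, 8], [5], [6]].
After inserting 2: P = [[1, 2, 7, 9], [3, 8], [4], [5], [6]].

The final insertion tableau P = [[1, 2, 7, 9], [3, 8], [4], [5], [6]] has shape [4, 2, 1, 1, 1].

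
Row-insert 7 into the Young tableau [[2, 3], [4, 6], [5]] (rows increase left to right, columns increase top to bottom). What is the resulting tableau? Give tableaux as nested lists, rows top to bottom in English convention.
7 is larger than every entry of row 1, so it is appended to row 1. The new tableau is [[2, 3, 7], [4, 6], [5]].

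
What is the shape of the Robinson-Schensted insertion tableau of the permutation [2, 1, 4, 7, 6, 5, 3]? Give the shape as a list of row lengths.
[3, 2, 1, 1]

RSK row insertion gives P = [[1, 3, 5], [2, 4], [6], [7]], which has shape [3, 2, 1, 1].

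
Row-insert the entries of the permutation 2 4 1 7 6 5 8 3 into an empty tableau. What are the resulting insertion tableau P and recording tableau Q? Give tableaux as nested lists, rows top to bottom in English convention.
P = [[1, 3, 5, 8], [2, 4], [6], [7]], Q = [[1, 2, 4, 7], [3, 5], [6], [8]]

Insert each entry of the permutation into P by Schensted row insertion, recording in Q the position of each new cell.

Insert 2: appended to row 1. P = [[2]].
Insert 4: appended to row 1. P = [[2, 4]].
Insert 1: 1 bumps 2 from row 1; 2 starts row 2. P = [[1, 4], [2]].
Insert 7: appended to row 1. P = [[1, 4, 7], [2]].
Insert 6: 6 bumps 7 from row 1; 7 appends to row 2. P = [[1, 4, 6], [2, 7]].
Insert 5: 5 bumps 6 from row 1; 6 bumps 7 from row 2; 7 starts row 3. P = [[1, 4, 5], [2, 6], [7]].
Insert 8: appended to row 1. P = [[1, 4, 5, 8], [2, 6], [7]].
Insert 3: 3 bumps 4 from row 1; 4 bumps 6 from row 2; 6 bumps 7 from row 3; 7 starts row 4. P = [[1, 3, 5, 8], [2, 4], [6], [7]].

So P = [[1, 3, 5, 8], [2, 4], [6], [7]], Q = [[1, 2, 4, 7], [3, 5], [6], [8]].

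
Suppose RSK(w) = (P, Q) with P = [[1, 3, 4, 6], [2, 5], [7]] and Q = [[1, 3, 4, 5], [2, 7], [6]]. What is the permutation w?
Reverse the RSK construction: for i from n down to 1, find the cell of Q containing i, remove the entry at that cell from P, and reverse-bump it up through P; the value ejected from row 1 is w(i).

Step i=7: Q has 7 at row 2, column 2; remove 5 from row 2 of P and reverse-bump: 5 enters row 1 and ejects 4. So w(7) = 4. P is now [[1, 3, 5, 6], [2], [7]].
Step i=6: Q has 6 at row 3, column 1; remove 7 from row 3 of P and reverse-bump: 7 enters row 2 and ejects 2; 2 enters row 1 and ejects 1. So w(6) = 1. P is now [[2, 3, 5, 6], [7]].
Step i=5: Q has 5 at row 1, column 4; remove that cell from P, ejecting 6. So w(5) = 6. P is now [[2, 3, 5], [7]].
Step i=4: Q has 4 at row 1, column 3; remove that cell from P, ejecting 5. So w(4) = 5. P is now [[2, 3], [7]].
Step i=3: Q has 3 at row 1, column 2; remove that cell from P, ejecting 3. So w(3) = 3. P is now [[2], [7]].
Step i=2: Q has 2 at row 2, column 1; remove 7 from row 2 of P and reverse-bump: 7 enters row 1 and ejects 2. So w(2) = 2. P is now [[7]].
Step i=1: Q has 1 at row 1, column 1; remove that cell from P, ejecting 7. So w(1) = 7. P is now [].

So w = 7 2 3 5 6 1 4.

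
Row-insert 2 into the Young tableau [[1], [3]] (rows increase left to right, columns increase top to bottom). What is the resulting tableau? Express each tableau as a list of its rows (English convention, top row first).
[[1, 2], [3]]

2 is larger than every entry of row 1, so it is appended to row 1. The new tableau is [[1, 2], [3]].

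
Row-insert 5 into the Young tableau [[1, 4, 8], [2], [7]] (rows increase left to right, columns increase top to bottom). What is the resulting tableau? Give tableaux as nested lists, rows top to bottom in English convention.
In row 1, 5 replaces 8 (the leftmost entry greater than 5); 8 is bumped to row 2. 8 is appended to row 2. The new tableau is [[1, 4, 5], [2, 8], [7]].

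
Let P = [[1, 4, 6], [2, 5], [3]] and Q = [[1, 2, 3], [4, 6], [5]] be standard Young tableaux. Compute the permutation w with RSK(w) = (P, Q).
Reverse RSK: for i = n, n-1, ..., 1, locate i in Q, remove the corresponding corner cell from P, and reverse-bump its entry up through P; the value ejected from row 1 is w(i).

So w = 3 5 6 2 1 4.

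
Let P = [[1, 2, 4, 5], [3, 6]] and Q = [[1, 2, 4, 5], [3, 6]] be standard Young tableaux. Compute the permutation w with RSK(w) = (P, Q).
1 3 2 4 6 5

Reverse the RSK construction: for i from n down to 1, find the cell of Q containing i, remove the entry at that cell from P, and reverse-bump it up through P; the value ejected from row 1 is w(i).

Step i=6: Q has 6 at row 2, column 2; remove 6 from row 2 of P and reverse-bump: 6 enters row 1 and ejects 5. So w(6) = 5. P is now [[1, 2, 4, 6], [3]].
Step i=5: Q has 5 at row 1, column 4; remove that cell from P, ejecting 6. So w(5) = 6. P is now [[1, 2, 4], [3]].
Step i=4: Q has 4 at row 1, column 3; remove that cell from P, ejecting 4. So w(4) = 4. P is now [[1, 2], [3]].
Step i=3: Q has 3 at row 2, column 1; remove 3 from row 2 of P and reverse-bump: 3 enters row 1 and ejects 2. So w(3) = 2. P is now [[1, 3]].
Step i=2: Q has 2 at row 1, column 2; remove that cell from P, ejecting 3. So w(2) = 3. P is now [[1]].
Step i=1: Q has 1 at row 1, column 1; remove that cell from P, ejecting 1. So w(1) = 1. P is now [].

So w = 1 3 2 4 6 5.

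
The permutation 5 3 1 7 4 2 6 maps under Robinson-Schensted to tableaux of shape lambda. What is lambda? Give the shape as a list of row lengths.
Row-insert each entry into an empty tableau.

After inserting 5: P = [[5]].
After inserting 3: P = [[3], [5]].
After inserting 1: P = [[1], [3], [5]].
After inserting 7: P = [[1, 7], [3], [5]].
After inserting 4: P = [[1, 4], [3, 7], [5]].
After inserting 2: P = [[1, 2], [3, 4], [5, 7]].
After inserting 6: P = [[1, 2, 6], [3, 4], [5, 7]].

The final insertion tableau P = [[1, 2, 6], [3, 4], [5, 7]] has shape [3, 2, 2].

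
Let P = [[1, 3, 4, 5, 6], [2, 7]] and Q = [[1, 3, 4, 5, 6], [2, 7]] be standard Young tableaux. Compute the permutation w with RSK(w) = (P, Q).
Reverse RSK: for i = n, n-1, ..., 1, locate i in Q, remove the corresponding corner cell from P, and reverse-bump its entry up through P; the value ejected from row 1 is w(i).

So w = 2 1 3 4 5 7 6.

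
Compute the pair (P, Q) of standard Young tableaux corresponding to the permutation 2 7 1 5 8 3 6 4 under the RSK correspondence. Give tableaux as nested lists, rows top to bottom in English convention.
Insert each entry of the permutation into P by Schensted row insertion, recording in Q the position of each new cell.

After inserting 2: P = [[2]].
After inserting 7: P = [[2, 7]].
After inserting 1: P = [[1, 7], [2]].
After inserting 5: P = [[1, 5], [2, 7]].
After inserting 8: P = [[1, 5, 8], [2, 7]].
After inserting 3: P = [[1, 3, 8], [2, 5], [7]].
After inserting 6: P = [[1, 3, 6], [2, 5, 8], [7]].
After inserting 4: P = [[1, 3, 4], [2, 5, 6], [7, 8]].

So P = [[1, 3, 4], [2, 5, 6], [7, 8]], Q = [[1, 2, 5], [3, 4, 7], [6, 8]].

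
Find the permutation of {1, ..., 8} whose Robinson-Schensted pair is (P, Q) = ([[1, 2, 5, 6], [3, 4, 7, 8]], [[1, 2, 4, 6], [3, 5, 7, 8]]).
Reverse RSK: for i = n, n-1, ..., 1, locate i in Q, remove the corresponding corner cell from P, and reverse-bump its entry up through P; the value ejected from row 1 is w(i).

So w = 3 4 1 7 2 8 5 6.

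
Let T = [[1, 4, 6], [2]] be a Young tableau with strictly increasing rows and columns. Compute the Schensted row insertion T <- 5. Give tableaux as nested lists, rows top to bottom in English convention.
In row 1, 5 replaces 6 (the leftmost entry greater than 5); 6 is bumped to row 2. 6 is appended to row 2. The new tableau is [[1, 4, 5], [2, 6]].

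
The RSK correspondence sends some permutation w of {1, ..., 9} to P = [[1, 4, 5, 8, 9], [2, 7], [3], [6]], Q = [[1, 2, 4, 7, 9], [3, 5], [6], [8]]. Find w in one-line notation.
3 6 4 7 5 2 8 1 9

Reverse RSK: for i = n, n-1, ..., 1, locate i in Q, remove the corresponding corner cell from P, and reverse-bump its entry up through P; the value ejected from row 1 is w(i).

So w = 3 6 4 7 5 2 8 1 9.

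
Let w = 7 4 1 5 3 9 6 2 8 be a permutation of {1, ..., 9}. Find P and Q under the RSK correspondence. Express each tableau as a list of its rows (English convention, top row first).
Insert each entry of the permutation into P by Schensted row insertion, recording in Q the position of each new cell.

Insert 7: appended to row 1. P = [[7]].
Insert 4: 4 bumps 7 from row 1; 7 starts row 2. P = [[4], [7]].
Insert 1: 1 bumps 4 from row 1; 4 bumps 7 from row 2; 7 starts row 3. P = [[1], [4], [7]].
Insert 5: appended to row 1. P = [[1, 5], [4], [7]].
Insert 3: 3 bumps 5 from row 1; 5 appends to row 2. P = [[1, 3], [4, 5], [7]].
Insert 9: appended to row 1. P = [[1, 3, 9], [4, 5], [7]].
Insert 6: 6 bumps 9 from row 1; 9 appends to row 2. P = [[1, 3, 6], [4, 5, 9], [7]].
Insert 2: 2 bumps 3 from row 1; 3 bumps 4 from row 2; 4 bumps 7 from row 3; 7 starts row 4. P = [[1, 2, 6], [3, 5, 9], [4], [7]].
Insert 8: appended to row 1. P = [[1, 2, 6, 8], [3, 5, 9], [4], [7]].

So P = [[1, 2, 6, 8], [3, 5, 9], [4], [7]], Q = [[1, 4, 6, 9], [2, 5, 7], [3], [8]].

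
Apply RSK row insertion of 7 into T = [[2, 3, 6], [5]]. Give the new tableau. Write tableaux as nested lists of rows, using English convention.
[[2, 3, 6, 7], [5]]

7 is larger than every entry of row 1, so it is appended to row 1. The new tableau is [[2, 3, 6, 7], [5]].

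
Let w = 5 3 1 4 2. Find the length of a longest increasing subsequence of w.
2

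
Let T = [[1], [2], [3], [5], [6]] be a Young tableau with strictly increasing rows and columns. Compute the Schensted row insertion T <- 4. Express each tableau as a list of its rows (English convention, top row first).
4 is larger than every entry of row 1, so it is appended to row 1. The new tableau is [[1, 4], [2], [3], [5], [6]].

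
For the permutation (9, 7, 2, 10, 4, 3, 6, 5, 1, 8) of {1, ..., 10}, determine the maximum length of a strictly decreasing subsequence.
5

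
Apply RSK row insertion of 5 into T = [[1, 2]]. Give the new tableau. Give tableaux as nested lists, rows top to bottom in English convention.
[[1, 2, 5]]

5 is larger than every entry of row 1, so it is appended to row 1. The new tableau is [[1, 2, 5]].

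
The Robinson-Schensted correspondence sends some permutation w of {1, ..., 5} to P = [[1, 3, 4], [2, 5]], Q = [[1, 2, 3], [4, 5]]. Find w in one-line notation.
2 3 5 1 4

Reverse the RSK construction: for i from n down to 1, find the cell of Q containing i, remove the entry at that cell from P, and reverse-bump it up through P; the value ejected from row 1 is w(i).

Step i=5: Q has 5 at row 2, column 2; remove 5 from row 2 of P and reverse-bump: 5 enters row 1 and ejects 4. So w(5) = 4. P is now [[1, 3, 5], [2]].
Step i=4: Q has 4 at row 2, column 1; remove 2 from row 2 of P and reverse-bump: 2 enters row 1 and ejects 1. So w(4) = 1. P is now [[2, 3, 5]].
Step i=3: Q has 3 at row 1, column 3; remove that cell from P, ejecting 5. So w(3) = 5. P is now [[2, 3]].
Step i=2: Q has 2 at row 1, column 2; remove that cell from P, ejecting 3. So w(2) = 3. P is now [[2]].
Step i=1: Q has 1 at row 1, column 1; remove that cell from P, ejecting 2. So w(1) = 2. P is now [].

So w = 2 3 5 1 4.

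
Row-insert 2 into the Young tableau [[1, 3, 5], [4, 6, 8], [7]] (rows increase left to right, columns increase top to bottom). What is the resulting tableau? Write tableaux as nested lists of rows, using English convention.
[[1, 2, 5], [3, 6, 8], [4], [7]]

In row 1, 2 replaces 3 (the leftmost entry greater than 2); 3 is bumped to row 2. In row 2, 3 replaces 4 (the leftmost entry greater than 3); 4 is bumped to row 3. In row 3, 4 replaces 7 (the leftmost entry greater than 4); 7 is bumped to row 4. 7 starts a new row 4. The new tableau is [[1, 2, 5], [3, 6, 8], [4], [7]].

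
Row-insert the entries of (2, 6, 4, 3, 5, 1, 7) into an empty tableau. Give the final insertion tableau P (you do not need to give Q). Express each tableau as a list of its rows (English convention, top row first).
Insert 2: appended to row 1. P = [[2]].
Insert 6: appended to row 1. P = [[2, 6]].
Insert 4: 4 bumps 6 from row 1; 6 starts row 2. P = [[2, 4], [6]].
Insert 3: 3 bumps 4 from row 1; 4 bumps 6 from row 2; 6 starts row 3. P = [[2, 3], [4], [6]].
Insert 5: appended to row 1. P = [[2, 3, 5], [4], [6]].
Insert 1: 1 bumps 2 from row 1; 2 bumps 4 from row 2; 4 bumps 6 from row 3; 6 starts row 4. P = [[1, 3, 5], [2], [4], [6]].
Insert 7: appended to row 1. P = [[1, 3, 5, 7], [2], [4], [6]].

So P = [[1, 3, 5, 7], [2], [4], [6]].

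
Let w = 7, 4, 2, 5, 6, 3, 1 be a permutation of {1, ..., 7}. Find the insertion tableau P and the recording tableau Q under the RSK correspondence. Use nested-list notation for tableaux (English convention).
Insert each entry of the permutation into P by Schensted row insertion, recording in Q the position of each new cell.

Insert 7: appended to row 1. P = [[7]].
Insert 4: 4 bumps 7 from row 1; 7 starts row 2. P = [[4], [7]].
Insert 2: 2 bumps 4 from row 1; 4 bumps 7 from row 2; 7 starts row 3. P = [[2], [4], [7]].
Insert 5: appended to row 1. P = [[2, 5], [4], [7]].
Insert 6: appended to row 1. P = [[2, 5, 6], [4], [7]].
Insert 3: 3 bumps 5 from row 1; 5 appends to row 2. P = [[2, 3, 6], [4, 5], [7]].
Insert 1: 1 bumps 2 from row 1; 2 bumps 4 from row 2; 4 bumps 7 from row 3; 7 starts row 4. P = [[1, 3, 6], [2, 5], [4], [7]].

So P = [[1, 3, 6], [2, 5], [4], [7]], Q = [[1, 4, 5], [2, 6], [3], [7]].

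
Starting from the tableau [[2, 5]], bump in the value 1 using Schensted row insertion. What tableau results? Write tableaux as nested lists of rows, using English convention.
[[1, 5], [2]]

In row 1, 1 replaces 2 (the leftmost entry greater than 1); 2 is bumped to row 2. 2 starts a new row 2. The new tableau is [[1, 5], [2]].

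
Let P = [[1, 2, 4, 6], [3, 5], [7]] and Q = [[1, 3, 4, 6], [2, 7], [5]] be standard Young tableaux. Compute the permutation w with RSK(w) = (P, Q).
7 1 3 5 2 6 4

Reverse the RSK construction: for i from n down to 1, find the cell of Q containing i, remove the entry at that cell from P, and reverse-bump it up through P; the value ejected from row 1 is w(i).

Step i=7: Q has 7 at row 2, column 2; remove 5 from row 2 of P and reverse-bump: 5 enters row 1 and ejects 4. So w(7) = 4. P is now [[1, 2, 5, 6], [3], [7]].
Step i=6: Q has 6 at row 1, column 4; remove that cell from P, ejecting 6. So w(6) = 6. P is now [[1, 2, 5], [3], [7]].
Step i=5: Q has 5 at row 3, column 1; remove 7 from row 3 of P and reverse-bump: 7 enters row 2 and ejects 3; 3 enters row 1 and ejects 2. So w(5) = 2. P is now [[1, 3, 5], [7]].
Step i=4: Q has 4 at row 1, column 3; remove that cell from P, ejecting 5. So w(4) = 5. P is now [[1, 3], [7]].
Step i=3: Q has 3 at row 1, column 2; remove that cell from P, ejecting 3. So w(3) = 3. P is now [[1], [7]].
Step i=2: Q has 2 at row 2, column 1; remove 7 from row 2 of P and reverse-bump: 7 enters row 1 and ejects 1. So w(2) = 1. P is now [[7]].
Step i=1: Q has 1 at row 1, column 1; remove that cell from P, ejecting 7. So w(1) = 7. P is now [].

So w = 7 1 3 5 2 6 4.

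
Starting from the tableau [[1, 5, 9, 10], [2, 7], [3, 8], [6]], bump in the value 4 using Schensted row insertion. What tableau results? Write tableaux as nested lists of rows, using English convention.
[[1, 4, 9, 10], [2, 5], [3, 7], [6, 8]]

In row 1, 4 replaces 5 (the leftmost entry greater than 4); 5 is bumped to row 2. In row 2, 5 replaces 7 (the leftmost entry greater than 5); 7 is bumped to row 3. In row 3, 7 replaces 8 (the leftmost entry greater than 7); 8 is bumped to row 4. 8 is appended to row 4. The new tableau is [[1, 4, 9, 10], [2, 5], [3, 7], [6, 8]].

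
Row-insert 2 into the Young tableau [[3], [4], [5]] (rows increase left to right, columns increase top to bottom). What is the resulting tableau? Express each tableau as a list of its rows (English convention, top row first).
[[2], [3], [4], [5]]

In row 1, 2 replaces 3 (the leftmost entry greater than 2); 3 is bumped to row 2. In row 2, 3 replaces 4 (the leftmost entry greater than 3); 4 is bumped to row 3. In row 3, 4 replaces 5 (the leftmost entry greater than 4); 5 is bumped to row 4. 5 starts a new row 4. The new tableau is [[2], [3], [4], [5]].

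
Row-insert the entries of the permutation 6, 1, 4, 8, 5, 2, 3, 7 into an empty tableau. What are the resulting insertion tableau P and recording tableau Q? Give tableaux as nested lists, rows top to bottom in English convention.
P = [[1, 2, 3, 7], [4, 5], [6, 8]], Q = [[1, 3, 4, 8], [2, 5], [6, 7]]

Insert each entry of the permutation into P by Schensted row insertion, recording in Q the position of each new cell.

Insert 6: appended to row 1. P = [[6]].
Insert 1: 1 bumps 6 from row 1; 6 starts row 2. P = [[1], [6]].
Insert 4: appended to row 1. P = [[1, 4], [6]].
Insert 8: appended to row 1. P = [[1, 4, 8], [6]].
Insert 5: 5 bumps 8 from row 1; 8 appends to row 2. P = [[1, 4, 5], [6, 8]].
Insert 2: 2 bumps 4 from row 1; 4 bumps 6 from row 2; 6 starts row 3. P = [[1, 2, 5], [4, 8], [6]].
Insert 3: 3 bumps 5 from row 1; 5 bumps 8 from row 2; 8 appends to row 3. P = [[1, 2, 3], [4, 5], [6, 8]].
Insert 7: appended to row 1. P = [[1, 2, 3, 7], [4, 5], [6, 8]].

So P = [[1, 2, 3, 7], [4, 5], [6, 8]], Q = [[1, 3, 4, 8], [2, 5], [6, 7]].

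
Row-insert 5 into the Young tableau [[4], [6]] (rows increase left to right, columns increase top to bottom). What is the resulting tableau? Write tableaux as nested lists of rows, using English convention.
[[4, 5], [6]]

5 is larger than every entry of row 1, so it is appended to row 1. The new tableau is [[4, 5], [6]].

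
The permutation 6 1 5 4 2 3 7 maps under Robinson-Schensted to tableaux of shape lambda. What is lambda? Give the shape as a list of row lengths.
[4, 1, 1, 1]

Row-insert each entry into an empty tableau.

After inserting 6: P = [[6]].
After inserting 1: P = [[1], [6]].
After inserting 5: P = [[1, 5], [6]].
After inserting 4: P = [[1, 4], [5], [6]].
After inserting 2: P = [[1, 2], [4], [5], [6]].
After inserting 3: P = [[1, 2, 3], [4], [5], [6]].
After inserting 7: P = [[1, 2, 3, 7], [4], [5], [6]].

The final insertion tableau P = [[1, 2, 3, 7], [4], [5], [6]] has shape [4, 1, 1, 1].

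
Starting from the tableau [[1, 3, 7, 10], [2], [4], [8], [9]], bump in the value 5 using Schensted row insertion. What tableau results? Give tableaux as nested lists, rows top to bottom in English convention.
In row 1, 5 replaces 7 (the leftmost entry greater than 5); 7 is bumped to row 2. 7 is appended to row 2. The new tableau is [[1, 3, 5, 10], [2, 7], [4], [8], [9]].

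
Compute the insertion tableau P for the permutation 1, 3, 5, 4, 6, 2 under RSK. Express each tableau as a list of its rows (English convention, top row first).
P = [[1, 2, 4, 6], [3], [5]]

Insert 1: appended to row 1. P = [[1]].
Insert 3: appended to row 1. P = [[1, 3]].
Insert 5: appended to row 1. P = [[1, 3, 5]].
Insert 4: 4 bumps 5 from row 1; 5 starts row 2. P = [[1, 3, 4], [5]].
Insert 6: appended to row 1. P = [[1, 3, 4, 6], [5]].
Insert 2: 2 bumps 3 from row 1; 3 bumps 5 from row 2; 5 starts row 3. P = [[1, 2, 4, 6], [3], [5]].

So P = [[1, 2, 4, 6], [3], [5]].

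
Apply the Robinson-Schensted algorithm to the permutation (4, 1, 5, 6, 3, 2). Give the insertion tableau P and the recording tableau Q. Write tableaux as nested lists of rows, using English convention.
P = [[1, 2, 6], [3, 5], [4]], Q = [[1, 3, 4], [2, 5], [6]]

Insert each entry of the permutation into P by Schensted row insertion, recording in Q the position of each new cell.

Insert 4: appended to row 1. P = [[4]].
Insert 1: 1 bumps 4 from row 1; 4 starts row 2. P = [[1], [4]].
Insert 5: appended to row 1. P = [[1, 5], [4]].
Insert 6: appended to row 1. P = [[1, 5, 6], [4]].
Insert 3: 3 bumps 5 from row 1; 5 appends to row 2. P = [[1, 3, 6], [4, 5]].
Insert 2: 2 bumps 3 from row 1; 3 bumps 4 from row 2; 4 starts row 3. P = [[1, 2, 6], [3, 5], [4]].

So P = [[1, 2, 6], [3, 5], [4]], Q = [[1, 3, 4], [2, 5], [6]].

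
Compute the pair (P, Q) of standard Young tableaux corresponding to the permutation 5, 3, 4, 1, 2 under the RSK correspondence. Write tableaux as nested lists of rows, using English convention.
P = [[1, 2], [3, 4], [5]], Q = [[1, 3], [2, 5], [4]]

Insert each entry of the permutation into P by Schensted row insertion, recording in Q the position of each new cell.

Insert 5: appended to row 1. P = [[5]].
Insert 3: 3 bumps 5 from row 1; 5 starts row 2. P = [[3], [5]].
Insert 4: appended to row 1. P = [[3, 4], [5]].
Insert 1: 1 bumps 3 from row 1; 3 bumps 5 from row 2; 5 starts row 3. P = [[1, 4], [3], [5]].
Insert 2: 2 bumps 4 from row 1; 4 appends to row 2. P = [[1, 2], [3, 4], [5]].

So P = [[1, 2], [3, 4], [5]], Q = [[1, 3], [2, 5], [4]].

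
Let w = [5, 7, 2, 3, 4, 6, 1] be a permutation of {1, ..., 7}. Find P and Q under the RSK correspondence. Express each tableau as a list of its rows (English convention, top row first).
Insert each entry of the permutation into P by Schensted row insertion, recording in Q the position of each new cell.

Insert 5: appended to row 1. P = [[5]].
Insert 7: appended to row 1. P = [[5, 7]].
Insert 2: 2 bumps 5 from row 1; 5 starts row 2. P = [[2, 7], [5]].
Insert 3: 3 bumps 7 from row 1; 7 appends to row 2. P = [[2, 3], [5, 7]].
Insert 4: appended to row 1. P = [[2, 3, 4], [5, 7]].
Insert 6: appended to row 1. P = [[2, 3, 4, 6], [5, 7]].
Insert 1: 1 bumps 2 from row 1; 2 bumps 5 from row 2; 5 starts row 3. P = [[1, 3, 4, 6], [2, 7], [5]].

So P = [[1, 3, 4, 6], [2, 7], [5]], Q = [[1, 2, 5, 6], [3, 4], [7]].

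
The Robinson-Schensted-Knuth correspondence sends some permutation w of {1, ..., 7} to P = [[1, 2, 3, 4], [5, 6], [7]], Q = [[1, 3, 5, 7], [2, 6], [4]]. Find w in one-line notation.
Reverse the RSK construction: for i from n down to 1, find the cell of Q containing i, remove the entry at that cell from P, and reverse-bump it up through P; the value ejected from row 1 is w(i).

Step i=7: Q has 7 at row 1, column 4; remove that cell from P, ejecting 4. So w(7) = 4. P is now [[1, 2, 3], [5, 6], [7]].
Step i=6: Q has 6 at row 2, column 2; remove 6 from row 2 of P and reverse-bump: 6 enters row 1 and ejects 3. So w(6) = 3. P is now [[1, 2, 6], [5], [7]].
Step i=5: Q has 5 at row 1, column 3; remove that cell from P, ejecting 6. So w(5) = 6. P is now [[1, 2], [5], [7]].
Step i=4: Q has 4 at row 3, column 1; remove 7 from row 3 of P and reverse-bump: 7 enters row 2 and ejects 5; 5 enters row 1 and ejects 2. So w(4) = 2. P is now [[1, 5], [7]].
Step i=3: Q has 3 at row 1, column 2; remove that cell from P, ejecting 5. So w(3) = 5. P is now [[1], [7]].
Step i=2: Q has 2 at row 2, column 1; remove 7 from row 2 of P and reverse-bump: 7 enters row 1 and ejects 1. So w(2) = 1. P is now [[7]].
Step i=1: Q has 1 at row 1, column 1; remove that cell from P, ejecting 7. So w(1) = 7. P is now [].

So w = 7 1 5 2 6 3 4.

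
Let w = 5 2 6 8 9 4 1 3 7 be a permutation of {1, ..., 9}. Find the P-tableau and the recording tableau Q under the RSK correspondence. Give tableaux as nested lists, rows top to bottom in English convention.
P = [[1, 3, 7, 9], [2, 4, 8], [5, 6]], Q = [[1, 3, 4, 5], [2, 6, 9], [7, 8]]

Insert each entry of the permutation into P by Schensted row insertion, recording in Q the position of each new cell.

After inserting 5: P = [[5]].
After inserting 2: P = [[2], [5]].
After inserting 6: P = [[2, 6], [5]].
After inserting 8: P = [[2, 6, 8], [5]].
After inserting 9: P = [[2, 6, 8, 9], [5]].
After inserting 4: P = [[2, 4, 8, 9], [5, 6]].
After inserting 1: P = [[1, 4, 8, 9], [2, 6], [5]].
After inserting 3: P = [[1, 3, 8, 9], [2, 4], [5, 6]].
After inserting 7: P = [[1, 3, 7, 9], [2, 4, 8], [5, 6]].

So P = [[1, 3, 7, 9], [2, 4, 8], [5, 6]], Q = [[1, 3, 4, 5], [2, 6, 9], [7, 8]].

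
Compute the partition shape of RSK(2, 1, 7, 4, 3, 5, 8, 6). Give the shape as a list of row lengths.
Row-insert each entry into an empty tableau.

After inserting 2: P = [[2]].
After inserting 1: P = [[1], [2]].
After inserting 7: P = [[1, 7], [2]].
After inserting 4: P = [[1, 4], [2, 7]].
After inserting 3: P = [[1, 3], [2, 4], [7]].
After inserting 5: P = [[1, 3, 5], [2, 4], [7]].
After inserting 8: P = [[1, 3, 5, 8], [2, 4], [7]].
After inserting 6: P = [[1, 3, 5, 6], [2, 4, 8], [7]].

The final insertion tableau P = [[1, 3, 5, 6], [2, 4, 8], [7]] has shape [4, 3, 1].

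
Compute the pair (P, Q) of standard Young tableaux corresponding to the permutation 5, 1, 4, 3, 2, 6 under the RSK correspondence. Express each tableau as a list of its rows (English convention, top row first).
P = [[1, 2, 6], [3], [4], [5]], Q = [[1, 3, 6], [2], [4], [5]]

Insert each entry of the permutation into P by Schensted row insertion, recording in Q the position of each new cell.

Insert 5: appended to row 1. P = [[5]].
Insert 1: 1 bumps 5 from row 1; 5 starts row 2. P = [[1], [5]].
Insert 4: appended to row 1. P = [[1, 4], [5]].
Insert 3: 3 bumps 4 from row 1; 4 bumps 5 from row 2; 5 starts row 3. P = [[1, 3], [4], [5]].
Insert 2: 2 bumps 3 from row 1; 3 bumps 4 from row 2; 4 bumps 5 from row 3; 5 starts row 4. P = [[1, 2], [3], [4], [5]].
Insert 6: appended to row 1. P = [[1, 2, 6], [3], [4], [5]].

So P = [[1, 2, 6], [3], [4], [5]], Q = [[1, 3, 6], [2], [4], [5]].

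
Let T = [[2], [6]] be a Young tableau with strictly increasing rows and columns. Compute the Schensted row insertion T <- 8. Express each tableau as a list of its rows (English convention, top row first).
[[2, 8], [6]]

8 is larger than every entry of row 1, so it is appended to row 1. The new tableau is [[2, 8], [6]].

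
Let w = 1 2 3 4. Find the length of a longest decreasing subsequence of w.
1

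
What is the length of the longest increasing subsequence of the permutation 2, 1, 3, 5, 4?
3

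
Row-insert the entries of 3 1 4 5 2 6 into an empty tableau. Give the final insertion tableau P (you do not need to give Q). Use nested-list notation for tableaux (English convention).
Insert 3: appended to row 1. P = [[3]].
Insert 1: 1 bumps 3 from row 1; 3 starts row 2. P = [[1], [3]].
Insert 4: appended to row 1. P = [[1, 4], [3]].
Insert 5: appended to row 1. P = [[1, 4, 5], [3]].
Insert 2: 2 bumps 4 from row 1; 4 appends to row 2. P = [[1, 2, 5], [3, 4]].
Insert 6: appended to row 1. P = [[1, 2, 5, 6], [3, 4]].

So P = [[1, 2, 5, 6], [3, 4]].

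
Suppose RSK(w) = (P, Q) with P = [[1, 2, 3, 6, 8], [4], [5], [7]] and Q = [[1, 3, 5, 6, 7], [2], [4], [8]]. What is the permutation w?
7 1 5 2 4 6 8 3

Reverse the RSK construction: for i from n down to 1, find the cell of Q containing i, remove the entry at that cell from P, and reverse-bump it up through P; the value ejected from row 1 is w(i).

Step i=8: Q has 8 at row 4, column 1; remove 7 from row 4 of P and reverse-bump: 7 enters row 3 and ejects 5; 5 enters row 2 and ejects 4; 4 enters row 1 and ejects 3. So w(8) = 3. P is now [[1, 2, 4, 6, 8], [5], [7]].
Step i=7: Q has 7 at row 1, column 5; remove that cell from P, ejecting 8. So w(7) = 8. P is now [[1, 2, 4, 6], [5], [7]].
Step i=6: Q has 6 at row 1, column 4; remove that cell from P, ejecting 6. So w(6) = 6. P is now [[1, 2, 4], [5], [7]].
Step i=5: Q has 5 at row 1, column 3; remove that cell from P, ejecting 4. So w(5) = 4. P is now [[1, 2], [5], [7]].
Step i=4: Q has 4 at row 3, column 1; remove 7 from row 3 of P and reverse-bump: 7 enters row 2 and ejects 5; 5 enters row 1 and ejects 2. So w(4) = 2. P is now [[1, 5], [7]].
Step i=3: Q has 3 at row 1, column 2; remove that cell from P, ejecting 5. So w(3) = 5. P is now [[1], [7]].
Step i=2: Q has 2 at row 2, column 1; remove 7 from row 2 of P and reverse-bump: 7 enters row 1 and ejects 1. So w(2) = 1. P is now [[7]].
Step i=1: Q has 1 at row 1, column 1; remove that cell from P, ejecting 7. So w(1) = 7. P is now [].

So w = 7 1 5 2 4 6 8 3.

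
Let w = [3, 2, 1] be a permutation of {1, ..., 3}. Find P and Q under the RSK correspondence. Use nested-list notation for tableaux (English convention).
Insert each entry of the permutation into P by Schensted row insertion, recording in Q the position of each new cell.

Insert 3: appended to row 1. P = [[3]].
Insert 2: 2 bumps 3 from row 1; 3 starts row 2. P = [[2], [3]].
Insert 1: 1 bumps 2 from row 1; 2 bumps 3 from row 2; 3 starts row 3. P = [[1], [2], [3]].

So P = [[1], [2], [3]], Q = [[1], [2], [3]].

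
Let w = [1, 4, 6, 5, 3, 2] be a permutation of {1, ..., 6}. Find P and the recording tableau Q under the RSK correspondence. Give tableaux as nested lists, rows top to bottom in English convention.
Insert each entry of the permutation into P by Schensted row insertion, recording in Q the position of each new cell.

Insert 1: appended to row 1. P = [[1]].
Insert 4: appended to row 1. P = [[1, 4]].
Insert 6: appended to row 1. P = [[1, 4, 6]].
Insert 5: 5 bumps 6 from row 1; 6 starts row 2. P = [[1, 4, 5], [6]].
Insert 3: 3 bumps 4 from row 1; 4 bumps 6 from row 2; 6 starts row 3. P = [[1, 3, 5], [4], [6]].
Insert 2: 2 bumps 3 from row 1; 3 bumps 4 from row 2; 4 bumps 6 from row 3; 6 starts row 4. P = [[1, 2, 5], [3], [4], [6]].

So P = [[1, 2, 5], [3], [4], [6]], Q = [[1, 2, 3], [4], [5], [6]].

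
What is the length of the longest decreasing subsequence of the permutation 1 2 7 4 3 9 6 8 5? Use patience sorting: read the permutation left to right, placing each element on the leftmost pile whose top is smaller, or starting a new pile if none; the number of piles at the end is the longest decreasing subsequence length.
3

1: new pile. tops = [1]
2: onto pile 1 (replacing 1). tops = [2]
7: onto pile 1 (replacing 2). tops = [7]
4: new pile. tops = [7, 4]
3: new pile. tops = [7, 4, 3]
9: onto pile 1 (replacing 7). tops = [9, 4, 3]
6: onto pile 2 (replacing 4). tops = [9, 6, 3]
8: onto pile 2 (replacing 6). tops = [9, 8, 3]
5: onto pile 3 (replacing 3). tops = [9, 8, 5]

3 piles, so the longest decreasing subsequence has length 3.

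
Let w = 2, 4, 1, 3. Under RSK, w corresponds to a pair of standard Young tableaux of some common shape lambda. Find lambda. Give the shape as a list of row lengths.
[2, 2]

Row-insert each entry into an empty tableau.

After inserting 2: P = [[2]].
After inserting 4: P = [[2, 4]].
After inserting 1: P = [[1, 4], [2]].
After inserting 3: P = [[1, 3], [2, 4]].

The final insertion tableau P = [[1, 3], [2, 4]] has shape [2, 2].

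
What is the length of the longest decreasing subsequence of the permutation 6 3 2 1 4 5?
4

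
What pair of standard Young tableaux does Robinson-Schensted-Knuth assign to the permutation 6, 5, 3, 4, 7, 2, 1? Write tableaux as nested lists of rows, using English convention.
P = [[1, 4, 7], [2], [3], [5], [6]], Q = [[1, 4, 5], [2], [3], [6], [7]]

Insert each entry of the permutation into P by Schensted row insertion, recording in Q the position of each new cell.

Insert 6: appended to row 1. P = [[6]], Q = [[1]].
Insert 5: 5 bumps 6 from row 1; 6 starts row 2. P = [[5], [6]], Q = [[1], [2]].
Insert 3: 3 bumps 5 from row 1; 5 bumps 6 from row 2; 6 starts row 3. P = [[3], [5], [6]], Q = [[1], [2], [3]].
Insert 4: appended to row 1. P = [[3, 4], [5], [6]], Q = [[1, 4], [2], [3]].
Insert 7: appended to row 1. P = [[3, 4, 7], [5], [6]], Q = [[1, 4, 5], [2], [3]].
Insert 2: 2 bumps 3 from row 1; 3 bumps 5 from row 2; 5 bumps 6 from row 3; 6 starts row 4. P = [[2, 4, 7], [3], [5], [6]], Q = [[1, 4, 5], [2], [3], [6]].
Insert 1: 1 bumps 2 from row 1; 2 bumps 3 from row 2; 3 bumps 5 from row 3; 5 bumps 6 from row 4; 6 starts row 5. P = [[1, 4, 7], [2], [3], [5], [6]], Q = [[1, 4, 5], [2], [3], [6], [7]].

So P = [[1, 4, 7], [2], [3], [5], [6]], Q = [[1, 4, 5], [2], [3], [6], [7]].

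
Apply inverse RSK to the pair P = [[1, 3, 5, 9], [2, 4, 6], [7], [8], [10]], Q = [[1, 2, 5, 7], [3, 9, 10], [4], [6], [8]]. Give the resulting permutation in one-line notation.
2 10 8 4 7 6 9 1 3 5

Reverse the RSK construction: for i from n down to 1, find the cell of Q containing i, remove the entry at that cell from P, and reverse-bump it up through P; the value ejected from row 1 is w(i).

Step i=10: Q has 10 at row 2, column 3; remove 6 from row 2 of P and reverse-bump: 6 enters row 1 and ejects 5. So w(10) = 5. P is now [[1, 3, 6, 9], [2, 4], [7], [8], [10]].
Step i=9: Q has 9 at row 2, column 2; remove 4 from row 2 of P and reverse-bump: 4 enters row 1 and ejects 3. So w(9) = 3. P is now [[1, 4, 6, 9], [2], [7], [8], [10]].
Step i=8: Q has 8 at row 5, column 1; remove 10 from row 5 of P and reverse-bump: 10 enters row 4 and ejects 8; 8 enters row 3 and ejects 7; 7 enters row 2 and ejects 2; 2 enters row 1 and ejects 1. So w(8) = 1. P is now [[2, 4, 6, 9], [7], [8], [10]].
Step i=7: Q has 7 at row 1, column 4; remove that cell from P, ejecting 9. So w(7) = 9. P is now [[2, 4, 6], [7], [8], [10]].
Step i=6: Q has 6 at row 4, column 1; remove 10 from row 4 of P and reverse-bump: 10 enters row 3 and ejects 8; 8 enters row 2 and ejects 7; 7 enters row 1 and ejects 6. So w(6) = 6. P is now [[2, 4, 7], [8], [10]].
Step i=5: Q has 5 at row 1, column 3; remove that cell from P, ejecting 7. So w(5) = 7. P is now [[2, 4], [8], [10]].
Step i=4: Q has 4 at row 3, column 1; remove 10 from row 3 of P and reverse-bump: 10 enters row 2 and ejects 8; 8 enters row 1 and ejects 4. So w(4) = 4. P is now [[2, 8], [10]].
Step i=3: Q has 3 at row 2, column 1; remove 10 from row 2 of P and reverse-bump: 10 enters row 1 and ejects 8. So w(3) = 8. P is now [[2, 10]].
Step i=2: Q has 2 at row 1, column 2; remove that cell from P, ejecting 10. So w(2) = 10. P is now [[2]].
Step i=1: Q has 1 at row 1, column 1; remove that cell from P, ejecting 2. So w(1) = 2. P is now [].

So w = 2 10 8 4 7 6 9 1 3 5.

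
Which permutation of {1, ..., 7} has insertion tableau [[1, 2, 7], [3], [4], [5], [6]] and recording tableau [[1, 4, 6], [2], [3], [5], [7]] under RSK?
Reverse the RSK construction: for i from n down to 1, find the cell of Q containing i, remove the entry at that cell from P, and reverse-bump it up through P; the value ejected from row 1 is w(i).

Step i=7: Q has 7 at row 5, column 1; remove 6 from row 5 of P and reverse-bump: 6 enters row 4 and ejects 5; 5 enters row 3 and ejects 4; 4 enters row 2 and ejects 3; 3 enters row 1 and ejects 2. So w(7) = 2. P is now [[1, 3, 7], [4], [5], [6]].
Step i=6: Q has 6 at row 1, column 3; remove that cell from P, ejecting 7. So w(6) = 7. P is now [[1, 3], [4], [5], [6]].
Step i=5: Q has 5 at row 4, column 1; remove 6 from row 4 of P and reverse-bump: 6 enters row 3 and ejects 5; 5 enters row 2 and ejects 4; 4 enters row 1 and ejects 3. So w(5) = 3. P is now [[1, 4], [5], [6]].
Step i=4: Q has 4 at row 1, column 2; remove that cell from P, ejecting 4. So w(4) = 4. P is now [[1], [5], [6]].
Step i=3: Q has 3 at row 3, column 1; remove 6 from row 3 of P and reverse-bump: 6 enters row 2 and ejects 5; 5 enters row 1 and ejects 1. So w(3) = 1. P is now [[5], [6]].
Step i=2: Q has 2 at row 2, column 1; remove 6 from row 2 of P and reverse-bump: 6 enters row 1 and ejects 5. So w(2) = 5. P is now [[6]].
Step i=1: Q has 1 at row 1, column 1; remove that cell from P, ejecting 6. So w(1) = 6. P is now [].

So w = 6 5 1 4 3 7 2.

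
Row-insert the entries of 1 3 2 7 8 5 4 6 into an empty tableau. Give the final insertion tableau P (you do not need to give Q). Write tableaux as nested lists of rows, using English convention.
Insert 1: appended to row 1. P = [[1]].
Insert 3: appended to row 1. P = [[1, 3]].
Insert 2: 2 bumps 3 from row 1; 3 starts row 2. P = [[1, 2], [3]].
Insert 7: appended to row 1. P = [[1, 2, 7], [3]].
Insert 8: appended to row 1. P = [[1, 2, 7, 8], [3]].
Insert 5: 5 bumps 7 from row 1; 7 appends to row 2. P = [[1, 2, 5, 8], [3, 7]].
Insert 4: 4 bumps 5 from row 1; 5 bumps 7 from row 2; 7 starts row 3. P = [[1, 2, 4, 8], [3, 5], [7]].
Insert 6: 6 bumps 8 from row 1; 8 appends to row 2. P = [[1, 2, 4, 6], [3, 5, 8], [7]].

So P = [[1, 2, 4, 6], [3, 5, 8], [7]].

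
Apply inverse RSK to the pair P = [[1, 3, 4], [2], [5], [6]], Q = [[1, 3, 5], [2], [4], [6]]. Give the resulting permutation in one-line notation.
6 2 5 3 4 1

Reverse the RSK construction: for i from n down to 1, find the cell of Q containing i, remove the entry at that cell from P, and reverse-bump it up through P; the value ejected from row 1 is w(i).

Step i=6: Q has 6 at row 4, column 1; remove 6 from row 4 of P and reverse-bump: 6 enters row 3 and ejects 5; 5 enters row 2 and ejects 2; 2 enters row 1 and ejects 1. So w(6) = 1. P is now [[2, 3, 4], [5], [6]].
Step i=5: Q has 5 at row 1, column 3; remove that cell from P, ejecting 4. So w(5) = 4. P is now [[2, 3], [5], [6]].
Step i=4: Q has 4 at row 3, column 1; remove 6 from row 3 of P and reverse-bump: 6 enters row 2 and ejects 5; 5 enters row 1 and ejects 3. So w(4) = 3. P is now [[2, 5], [6]].
Step i=3: Q has 3 at row 1, column 2; remove that cell from P, ejecting 5. So w(3) = 5. P is now [[2], [6]].
Step i=2: Q has 2 at row 2, column 1; remove 6 from row 2 of P and reverse-bump: 6 enters row 1 and ejects 2. So w(2) = 2. P is now [[6]].
Step i=1: Q has 1 at row 1, column 1; remove that cell from P, ejecting 6. So w(1) = 6. P is now [].

So w = 6 2 5 3 4 1.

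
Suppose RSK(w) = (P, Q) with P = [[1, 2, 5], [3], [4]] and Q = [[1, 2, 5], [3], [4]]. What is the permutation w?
Reverse the RSK construction: for i from n down to 1, find the cell of Q containing i, remove the entry at that cell from P, and reverse-bump it up through P; the value ejected from row 1 is w(i).

Step i=5: Q has 5 at row 1, column 3; remove that cell from P, ejecting 5. So w(5) = 5. P is now [[1, 2], [3], [4]].
Step i=4: Q has 4 at row 3, column 1; remove 4 from row 3 of P and reverse-bump: 4 enters row 2 and ejects 3; 3 enters row 1 and ejects 2. So w(4) = 2. P is now [[1, 3], [4]].
Step i=3: Q has 3 at row 2, column 1; remove 4 from row 2 of P and reverse-bump: 4 enters row 1 and ejects 3. So w(3) = 3. P is now [[1, 4]].
Step i=2: Q has 2 at row 1, column 2; remove that cell from P, ejecting 4. So w(2) = 4. P is now [[1]].
Step i=1: Q has 1 at row 1, column 1; remove that cell from P, ejecting 1. So w(1) = 1. P is now [].

So w = 1 4 3 2 5.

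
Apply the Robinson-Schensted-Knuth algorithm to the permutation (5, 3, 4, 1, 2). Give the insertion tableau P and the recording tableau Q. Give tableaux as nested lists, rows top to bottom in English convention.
Insert each entry of the permutation into P by Schensted row insertion, recording in Q the position of each new cell.

Insert 5: appended to row 1. P = [[5]].
Insert 3: 3 bumps 5 from row 1; 5 starts row 2. P = [[3], [5]].
Insert 4: appended to row 1. P = [[3, 4], [5]].
Insert 1: 1 bumps 3 from row 1; 3 bumps 5 from row 2; 5 starts row 3. P = [[1, 4], [3], [5]].
Insert 2: 2 bumps 4 from row 1; 4 appends to row 2. P = [[1, 2], [3, 4], [5]].

So P = [[1, 2], [3, 4], [5]], Q = [[1, 3], [2, 5], [4]].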